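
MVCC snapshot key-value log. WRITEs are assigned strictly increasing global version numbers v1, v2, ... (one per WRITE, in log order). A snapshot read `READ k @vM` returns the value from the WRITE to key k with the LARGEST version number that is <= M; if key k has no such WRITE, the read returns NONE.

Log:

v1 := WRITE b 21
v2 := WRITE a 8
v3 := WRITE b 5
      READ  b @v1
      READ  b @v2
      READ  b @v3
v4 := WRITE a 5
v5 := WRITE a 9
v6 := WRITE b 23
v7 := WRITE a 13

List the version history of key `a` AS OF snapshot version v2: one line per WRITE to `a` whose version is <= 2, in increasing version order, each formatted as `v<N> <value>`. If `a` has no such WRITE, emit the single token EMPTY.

Answer: v2 8

Derivation:
Scan writes for key=a with version <= 2:
  v1 WRITE b 21 -> skip
  v2 WRITE a 8 -> keep
  v3 WRITE b 5 -> skip
  v4 WRITE a 5 -> drop (> snap)
  v5 WRITE a 9 -> drop (> snap)
  v6 WRITE b 23 -> skip
  v7 WRITE a 13 -> drop (> snap)
Collected: [(2, 8)]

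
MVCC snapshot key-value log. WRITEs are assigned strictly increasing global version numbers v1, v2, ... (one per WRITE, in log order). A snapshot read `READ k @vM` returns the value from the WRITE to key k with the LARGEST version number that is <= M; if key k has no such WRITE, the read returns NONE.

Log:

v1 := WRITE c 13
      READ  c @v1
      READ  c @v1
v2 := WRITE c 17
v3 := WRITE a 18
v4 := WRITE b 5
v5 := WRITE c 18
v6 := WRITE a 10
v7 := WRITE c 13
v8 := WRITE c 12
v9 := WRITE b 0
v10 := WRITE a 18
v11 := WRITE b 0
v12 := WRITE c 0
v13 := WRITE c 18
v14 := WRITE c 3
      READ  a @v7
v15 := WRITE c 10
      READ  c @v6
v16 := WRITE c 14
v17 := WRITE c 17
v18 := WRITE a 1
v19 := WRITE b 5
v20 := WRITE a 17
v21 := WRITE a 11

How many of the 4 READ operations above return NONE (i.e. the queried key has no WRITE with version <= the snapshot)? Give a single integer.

Answer: 0

Derivation:
v1: WRITE c=13  (c history now [(1, 13)])
READ c @v1: history=[(1, 13)] -> pick v1 -> 13
READ c @v1: history=[(1, 13)] -> pick v1 -> 13
v2: WRITE c=17  (c history now [(1, 13), (2, 17)])
v3: WRITE a=18  (a history now [(3, 18)])
v4: WRITE b=5  (b history now [(4, 5)])
v5: WRITE c=18  (c history now [(1, 13), (2, 17), (5, 18)])
v6: WRITE a=10  (a history now [(3, 18), (6, 10)])
v7: WRITE c=13  (c history now [(1, 13), (2, 17), (5, 18), (7, 13)])
v8: WRITE c=12  (c history now [(1, 13), (2, 17), (5, 18), (7, 13), (8, 12)])
v9: WRITE b=0  (b history now [(4, 5), (9, 0)])
v10: WRITE a=18  (a history now [(3, 18), (6, 10), (10, 18)])
v11: WRITE b=0  (b history now [(4, 5), (9, 0), (11, 0)])
v12: WRITE c=0  (c history now [(1, 13), (2, 17), (5, 18), (7, 13), (8, 12), (12, 0)])
v13: WRITE c=18  (c history now [(1, 13), (2, 17), (5, 18), (7, 13), (8, 12), (12, 0), (13, 18)])
v14: WRITE c=3  (c history now [(1, 13), (2, 17), (5, 18), (7, 13), (8, 12), (12, 0), (13, 18), (14, 3)])
READ a @v7: history=[(3, 18), (6, 10), (10, 18)] -> pick v6 -> 10
v15: WRITE c=10  (c history now [(1, 13), (2, 17), (5, 18), (7, 13), (8, 12), (12, 0), (13, 18), (14, 3), (15, 10)])
READ c @v6: history=[(1, 13), (2, 17), (5, 18), (7, 13), (8, 12), (12, 0), (13, 18), (14, 3), (15, 10)] -> pick v5 -> 18
v16: WRITE c=14  (c history now [(1, 13), (2, 17), (5, 18), (7, 13), (8, 12), (12, 0), (13, 18), (14, 3), (15, 10), (16, 14)])
v17: WRITE c=17  (c history now [(1, 13), (2, 17), (5, 18), (7, 13), (8, 12), (12, 0), (13, 18), (14, 3), (15, 10), (16, 14), (17, 17)])
v18: WRITE a=1  (a history now [(3, 18), (6, 10), (10, 18), (18, 1)])
v19: WRITE b=5  (b history now [(4, 5), (9, 0), (11, 0), (19, 5)])
v20: WRITE a=17  (a history now [(3, 18), (6, 10), (10, 18), (18, 1), (20, 17)])
v21: WRITE a=11  (a history now [(3, 18), (6, 10), (10, 18), (18, 1), (20, 17), (21, 11)])
Read results in order: ['13', '13', '10', '18']
NONE count = 0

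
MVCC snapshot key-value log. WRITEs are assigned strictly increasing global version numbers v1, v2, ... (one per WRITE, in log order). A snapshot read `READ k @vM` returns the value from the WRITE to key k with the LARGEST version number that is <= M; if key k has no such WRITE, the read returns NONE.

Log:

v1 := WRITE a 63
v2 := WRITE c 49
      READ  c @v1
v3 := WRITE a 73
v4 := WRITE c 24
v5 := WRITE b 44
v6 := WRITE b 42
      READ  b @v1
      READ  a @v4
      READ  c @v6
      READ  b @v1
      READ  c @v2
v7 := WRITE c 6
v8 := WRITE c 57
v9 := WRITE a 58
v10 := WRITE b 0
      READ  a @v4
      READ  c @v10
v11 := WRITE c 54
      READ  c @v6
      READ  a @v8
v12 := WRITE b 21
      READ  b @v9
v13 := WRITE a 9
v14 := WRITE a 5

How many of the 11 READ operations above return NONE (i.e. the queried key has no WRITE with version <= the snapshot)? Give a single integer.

Answer: 3

Derivation:
v1: WRITE a=63  (a history now [(1, 63)])
v2: WRITE c=49  (c history now [(2, 49)])
READ c @v1: history=[(2, 49)] -> no version <= 1 -> NONE
v3: WRITE a=73  (a history now [(1, 63), (3, 73)])
v4: WRITE c=24  (c history now [(2, 49), (4, 24)])
v5: WRITE b=44  (b history now [(5, 44)])
v6: WRITE b=42  (b history now [(5, 44), (6, 42)])
READ b @v1: history=[(5, 44), (6, 42)] -> no version <= 1 -> NONE
READ a @v4: history=[(1, 63), (3, 73)] -> pick v3 -> 73
READ c @v6: history=[(2, 49), (4, 24)] -> pick v4 -> 24
READ b @v1: history=[(5, 44), (6, 42)] -> no version <= 1 -> NONE
READ c @v2: history=[(2, 49), (4, 24)] -> pick v2 -> 49
v7: WRITE c=6  (c history now [(2, 49), (4, 24), (7, 6)])
v8: WRITE c=57  (c history now [(2, 49), (4, 24), (7, 6), (8, 57)])
v9: WRITE a=58  (a history now [(1, 63), (3, 73), (9, 58)])
v10: WRITE b=0  (b history now [(5, 44), (6, 42), (10, 0)])
READ a @v4: history=[(1, 63), (3, 73), (9, 58)] -> pick v3 -> 73
READ c @v10: history=[(2, 49), (4, 24), (7, 6), (8, 57)] -> pick v8 -> 57
v11: WRITE c=54  (c history now [(2, 49), (4, 24), (7, 6), (8, 57), (11, 54)])
READ c @v6: history=[(2, 49), (4, 24), (7, 6), (8, 57), (11, 54)] -> pick v4 -> 24
READ a @v8: history=[(1, 63), (3, 73), (9, 58)] -> pick v3 -> 73
v12: WRITE b=21  (b history now [(5, 44), (6, 42), (10, 0), (12, 21)])
READ b @v9: history=[(5, 44), (6, 42), (10, 0), (12, 21)] -> pick v6 -> 42
v13: WRITE a=9  (a history now [(1, 63), (3, 73), (9, 58), (13, 9)])
v14: WRITE a=5  (a history now [(1, 63), (3, 73), (9, 58), (13, 9), (14, 5)])
Read results in order: ['NONE', 'NONE', '73', '24', 'NONE', '49', '73', '57', '24', '73', '42']
NONE count = 3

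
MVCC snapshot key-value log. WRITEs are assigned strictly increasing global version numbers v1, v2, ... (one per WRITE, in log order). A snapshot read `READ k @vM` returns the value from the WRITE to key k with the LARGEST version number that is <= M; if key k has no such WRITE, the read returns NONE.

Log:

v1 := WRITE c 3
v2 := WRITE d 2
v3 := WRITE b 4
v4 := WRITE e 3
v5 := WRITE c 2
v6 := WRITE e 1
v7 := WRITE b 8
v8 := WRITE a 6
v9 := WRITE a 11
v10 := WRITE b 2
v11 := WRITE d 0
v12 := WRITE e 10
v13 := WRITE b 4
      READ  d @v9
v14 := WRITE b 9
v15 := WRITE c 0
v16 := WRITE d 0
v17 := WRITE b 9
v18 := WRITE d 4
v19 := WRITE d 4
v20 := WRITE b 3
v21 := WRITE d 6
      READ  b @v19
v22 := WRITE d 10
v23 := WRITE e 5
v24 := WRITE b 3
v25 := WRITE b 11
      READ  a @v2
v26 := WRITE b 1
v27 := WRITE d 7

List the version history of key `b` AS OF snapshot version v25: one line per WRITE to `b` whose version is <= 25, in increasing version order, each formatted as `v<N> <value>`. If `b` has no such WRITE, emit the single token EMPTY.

Answer: v3 4
v7 8
v10 2
v13 4
v14 9
v17 9
v20 3
v24 3
v25 11

Derivation:
Scan writes for key=b with version <= 25:
  v1 WRITE c 3 -> skip
  v2 WRITE d 2 -> skip
  v3 WRITE b 4 -> keep
  v4 WRITE e 3 -> skip
  v5 WRITE c 2 -> skip
  v6 WRITE e 1 -> skip
  v7 WRITE b 8 -> keep
  v8 WRITE a 6 -> skip
  v9 WRITE a 11 -> skip
  v10 WRITE b 2 -> keep
  v11 WRITE d 0 -> skip
  v12 WRITE e 10 -> skip
  v13 WRITE b 4 -> keep
  v14 WRITE b 9 -> keep
  v15 WRITE c 0 -> skip
  v16 WRITE d 0 -> skip
  v17 WRITE b 9 -> keep
  v18 WRITE d 4 -> skip
  v19 WRITE d 4 -> skip
  v20 WRITE b 3 -> keep
  v21 WRITE d 6 -> skip
  v22 WRITE d 10 -> skip
  v23 WRITE e 5 -> skip
  v24 WRITE b 3 -> keep
  v25 WRITE b 11 -> keep
  v26 WRITE b 1 -> drop (> snap)
  v27 WRITE d 7 -> skip
Collected: [(3, 4), (7, 8), (10, 2), (13, 4), (14, 9), (17, 9), (20, 3), (24, 3), (25, 11)]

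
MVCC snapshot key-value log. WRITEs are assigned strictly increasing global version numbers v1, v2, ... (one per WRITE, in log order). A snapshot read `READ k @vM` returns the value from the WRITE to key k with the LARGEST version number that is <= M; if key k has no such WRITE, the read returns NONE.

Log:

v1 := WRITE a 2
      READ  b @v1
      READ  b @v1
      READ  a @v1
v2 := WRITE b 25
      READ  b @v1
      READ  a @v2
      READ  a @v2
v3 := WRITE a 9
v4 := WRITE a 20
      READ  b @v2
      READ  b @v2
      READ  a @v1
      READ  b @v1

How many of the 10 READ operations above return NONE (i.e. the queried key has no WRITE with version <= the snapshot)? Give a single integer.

Answer: 4

Derivation:
v1: WRITE a=2  (a history now [(1, 2)])
READ b @v1: history=[] -> no version <= 1 -> NONE
READ b @v1: history=[] -> no version <= 1 -> NONE
READ a @v1: history=[(1, 2)] -> pick v1 -> 2
v2: WRITE b=25  (b history now [(2, 25)])
READ b @v1: history=[(2, 25)] -> no version <= 1 -> NONE
READ a @v2: history=[(1, 2)] -> pick v1 -> 2
READ a @v2: history=[(1, 2)] -> pick v1 -> 2
v3: WRITE a=9  (a history now [(1, 2), (3, 9)])
v4: WRITE a=20  (a history now [(1, 2), (3, 9), (4, 20)])
READ b @v2: history=[(2, 25)] -> pick v2 -> 25
READ b @v2: history=[(2, 25)] -> pick v2 -> 25
READ a @v1: history=[(1, 2), (3, 9), (4, 20)] -> pick v1 -> 2
READ b @v1: history=[(2, 25)] -> no version <= 1 -> NONE
Read results in order: ['NONE', 'NONE', '2', 'NONE', '2', '2', '25', '25', '2', 'NONE']
NONE count = 4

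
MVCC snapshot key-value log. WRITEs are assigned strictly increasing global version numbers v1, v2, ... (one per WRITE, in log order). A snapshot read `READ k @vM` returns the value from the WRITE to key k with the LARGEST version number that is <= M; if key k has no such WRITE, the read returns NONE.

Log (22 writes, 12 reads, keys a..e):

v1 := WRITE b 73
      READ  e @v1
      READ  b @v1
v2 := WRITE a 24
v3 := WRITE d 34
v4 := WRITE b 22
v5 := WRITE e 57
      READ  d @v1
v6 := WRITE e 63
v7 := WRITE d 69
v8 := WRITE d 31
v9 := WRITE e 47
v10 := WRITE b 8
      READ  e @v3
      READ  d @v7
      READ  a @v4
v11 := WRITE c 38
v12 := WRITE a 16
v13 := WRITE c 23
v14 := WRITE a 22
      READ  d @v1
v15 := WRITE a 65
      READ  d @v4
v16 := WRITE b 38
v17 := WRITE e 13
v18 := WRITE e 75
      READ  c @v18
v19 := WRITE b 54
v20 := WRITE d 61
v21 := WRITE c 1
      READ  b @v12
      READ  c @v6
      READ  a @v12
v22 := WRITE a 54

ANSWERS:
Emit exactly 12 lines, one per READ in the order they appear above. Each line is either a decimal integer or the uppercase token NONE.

v1: WRITE b=73  (b history now [(1, 73)])
READ e @v1: history=[] -> no version <= 1 -> NONE
READ b @v1: history=[(1, 73)] -> pick v1 -> 73
v2: WRITE a=24  (a history now [(2, 24)])
v3: WRITE d=34  (d history now [(3, 34)])
v4: WRITE b=22  (b history now [(1, 73), (4, 22)])
v5: WRITE e=57  (e history now [(5, 57)])
READ d @v1: history=[(3, 34)] -> no version <= 1 -> NONE
v6: WRITE e=63  (e history now [(5, 57), (6, 63)])
v7: WRITE d=69  (d history now [(3, 34), (7, 69)])
v8: WRITE d=31  (d history now [(3, 34), (7, 69), (8, 31)])
v9: WRITE e=47  (e history now [(5, 57), (6, 63), (9, 47)])
v10: WRITE b=8  (b history now [(1, 73), (4, 22), (10, 8)])
READ e @v3: history=[(5, 57), (6, 63), (9, 47)] -> no version <= 3 -> NONE
READ d @v7: history=[(3, 34), (7, 69), (8, 31)] -> pick v7 -> 69
READ a @v4: history=[(2, 24)] -> pick v2 -> 24
v11: WRITE c=38  (c history now [(11, 38)])
v12: WRITE a=16  (a history now [(2, 24), (12, 16)])
v13: WRITE c=23  (c history now [(11, 38), (13, 23)])
v14: WRITE a=22  (a history now [(2, 24), (12, 16), (14, 22)])
READ d @v1: history=[(3, 34), (7, 69), (8, 31)] -> no version <= 1 -> NONE
v15: WRITE a=65  (a history now [(2, 24), (12, 16), (14, 22), (15, 65)])
READ d @v4: history=[(3, 34), (7, 69), (8, 31)] -> pick v3 -> 34
v16: WRITE b=38  (b history now [(1, 73), (4, 22), (10, 8), (16, 38)])
v17: WRITE e=13  (e history now [(5, 57), (6, 63), (9, 47), (17, 13)])
v18: WRITE e=75  (e history now [(5, 57), (6, 63), (9, 47), (17, 13), (18, 75)])
READ c @v18: history=[(11, 38), (13, 23)] -> pick v13 -> 23
v19: WRITE b=54  (b history now [(1, 73), (4, 22), (10, 8), (16, 38), (19, 54)])
v20: WRITE d=61  (d history now [(3, 34), (7, 69), (8, 31), (20, 61)])
v21: WRITE c=1  (c history now [(11, 38), (13, 23), (21, 1)])
READ b @v12: history=[(1, 73), (4, 22), (10, 8), (16, 38), (19, 54)] -> pick v10 -> 8
READ c @v6: history=[(11, 38), (13, 23), (21, 1)] -> no version <= 6 -> NONE
READ a @v12: history=[(2, 24), (12, 16), (14, 22), (15, 65)] -> pick v12 -> 16
v22: WRITE a=54  (a history now [(2, 24), (12, 16), (14, 22), (15, 65), (22, 54)])

Answer: NONE
73
NONE
NONE
69
24
NONE
34
23
8
NONE
16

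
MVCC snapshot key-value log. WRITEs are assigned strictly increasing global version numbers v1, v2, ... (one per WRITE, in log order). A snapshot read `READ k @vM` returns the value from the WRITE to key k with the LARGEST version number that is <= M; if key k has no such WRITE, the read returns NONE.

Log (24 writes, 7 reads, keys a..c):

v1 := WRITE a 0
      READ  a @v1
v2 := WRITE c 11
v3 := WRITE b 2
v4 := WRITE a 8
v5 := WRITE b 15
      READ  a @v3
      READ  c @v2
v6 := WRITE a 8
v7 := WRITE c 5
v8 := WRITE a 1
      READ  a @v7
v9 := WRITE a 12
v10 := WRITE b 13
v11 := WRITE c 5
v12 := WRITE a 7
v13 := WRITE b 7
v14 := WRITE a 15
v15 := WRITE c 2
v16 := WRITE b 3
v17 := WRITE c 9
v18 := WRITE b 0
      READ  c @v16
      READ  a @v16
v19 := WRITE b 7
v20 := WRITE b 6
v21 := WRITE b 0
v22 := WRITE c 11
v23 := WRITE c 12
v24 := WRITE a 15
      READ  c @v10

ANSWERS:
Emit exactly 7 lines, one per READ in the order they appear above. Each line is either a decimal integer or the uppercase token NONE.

Answer: 0
0
11
8
2
15
5

Derivation:
v1: WRITE a=0  (a history now [(1, 0)])
READ a @v1: history=[(1, 0)] -> pick v1 -> 0
v2: WRITE c=11  (c history now [(2, 11)])
v3: WRITE b=2  (b history now [(3, 2)])
v4: WRITE a=8  (a history now [(1, 0), (4, 8)])
v5: WRITE b=15  (b history now [(3, 2), (5, 15)])
READ a @v3: history=[(1, 0), (4, 8)] -> pick v1 -> 0
READ c @v2: history=[(2, 11)] -> pick v2 -> 11
v6: WRITE a=8  (a history now [(1, 0), (4, 8), (6, 8)])
v7: WRITE c=5  (c history now [(2, 11), (7, 5)])
v8: WRITE a=1  (a history now [(1, 0), (4, 8), (6, 8), (8, 1)])
READ a @v7: history=[(1, 0), (4, 8), (6, 8), (8, 1)] -> pick v6 -> 8
v9: WRITE a=12  (a history now [(1, 0), (4, 8), (6, 8), (8, 1), (9, 12)])
v10: WRITE b=13  (b history now [(3, 2), (5, 15), (10, 13)])
v11: WRITE c=5  (c history now [(2, 11), (7, 5), (11, 5)])
v12: WRITE a=7  (a history now [(1, 0), (4, 8), (6, 8), (8, 1), (9, 12), (12, 7)])
v13: WRITE b=7  (b history now [(3, 2), (5, 15), (10, 13), (13, 7)])
v14: WRITE a=15  (a history now [(1, 0), (4, 8), (6, 8), (8, 1), (9, 12), (12, 7), (14, 15)])
v15: WRITE c=2  (c history now [(2, 11), (7, 5), (11, 5), (15, 2)])
v16: WRITE b=3  (b history now [(3, 2), (5, 15), (10, 13), (13, 7), (16, 3)])
v17: WRITE c=9  (c history now [(2, 11), (7, 5), (11, 5), (15, 2), (17, 9)])
v18: WRITE b=0  (b history now [(3, 2), (5, 15), (10, 13), (13, 7), (16, 3), (18, 0)])
READ c @v16: history=[(2, 11), (7, 5), (11, 5), (15, 2), (17, 9)] -> pick v15 -> 2
READ a @v16: history=[(1, 0), (4, 8), (6, 8), (8, 1), (9, 12), (12, 7), (14, 15)] -> pick v14 -> 15
v19: WRITE b=7  (b history now [(3, 2), (5, 15), (10, 13), (13, 7), (16, 3), (18, 0), (19, 7)])
v20: WRITE b=6  (b history now [(3, 2), (5, 15), (10, 13), (13, 7), (16, 3), (18, 0), (19, 7), (20, 6)])
v21: WRITE b=0  (b history now [(3, 2), (5, 15), (10, 13), (13, 7), (16, 3), (18, 0), (19, 7), (20, 6), (21, 0)])
v22: WRITE c=11  (c history now [(2, 11), (7, 5), (11, 5), (15, 2), (17, 9), (22, 11)])
v23: WRITE c=12  (c history now [(2, 11), (7, 5), (11, 5), (15, 2), (17, 9), (22, 11), (23, 12)])
v24: WRITE a=15  (a history now [(1, 0), (4, 8), (6, 8), (8, 1), (9, 12), (12, 7), (14, 15), (24, 15)])
READ c @v10: history=[(2, 11), (7, 5), (11, 5), (15, 2), (17, 9), (22, 11), (23, 12)] -> pick v7 -> 5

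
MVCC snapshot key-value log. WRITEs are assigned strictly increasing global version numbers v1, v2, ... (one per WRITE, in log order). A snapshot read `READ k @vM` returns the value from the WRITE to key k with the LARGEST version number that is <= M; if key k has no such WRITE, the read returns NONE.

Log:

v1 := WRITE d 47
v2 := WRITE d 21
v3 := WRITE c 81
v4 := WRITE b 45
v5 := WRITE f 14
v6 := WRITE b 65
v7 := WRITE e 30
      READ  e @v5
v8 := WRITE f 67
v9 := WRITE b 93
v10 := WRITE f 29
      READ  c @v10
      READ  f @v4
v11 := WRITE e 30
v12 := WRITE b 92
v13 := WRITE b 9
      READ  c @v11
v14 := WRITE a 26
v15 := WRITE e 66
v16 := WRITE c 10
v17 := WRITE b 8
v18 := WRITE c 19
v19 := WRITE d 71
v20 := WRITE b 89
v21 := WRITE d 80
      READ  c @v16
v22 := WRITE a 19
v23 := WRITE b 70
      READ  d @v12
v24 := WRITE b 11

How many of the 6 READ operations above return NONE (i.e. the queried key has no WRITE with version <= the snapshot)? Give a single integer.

v1: WRITE d=47  (d history now [(1, 47)])
v2: WRITE d=21  (d history now [(1, 47), (2, 21)])
v3: WRITE c=81  (c history now [(3, 81)])
v4: WRITE b=45  (b history now [(4, 45)])
v5: WRITE f=14  (f history now [(5, 14)])
v6: WRITE b=65  (b history now [(4, 45), (6, 65)])
v7: WRITE e=30  (e history now [(7, 30)])
READ e @v5: history=[(7, 30)] -> no version <= 5 -> NONE
v8: WRITE f=67  (f history now [(5, 14), (8, 67)])
v9: WRITE b=93  (b history now [(4, 45), (6, 65), (9, 93)])
v10: WRITE f=29  (f history now [(5, 14), (8, 67), (10, 29)])
READ c @v10: history=[(3, 81)] -> pick v3 -> 81
READ f @v4: history=[(5, 14), (8, 67), (10, 29)] -> no version <= 4 -> NONE
v11: WRITE e=30  (e history now [(7, 30), (11, 30)])
v12: WRITE b=92  (b history now [(4, 45), (6, 65), (9, 93), (12, 92)])
v13: WRITE b=9  (b history now [(4, 45), (6, 65), (9, 93), (12, 92), (13, 9)])
READ c @v11: history=[(3, 81)] -> pick v3 -> 81
v14: WRITE a=26  (a history now [(14, 26)])
v15: WRITE e=66  (e history now [(7, 30), (11, 30), (15, 66)])
v16: WRITE c=10  (c history now [(3, 81), (16, 10)])
v17: WRITE b=8  (b history now [(4, 45), (6, 65), (9, 93), (12, 92), (13, 9), (17, 8)])
v18: WRITE c=19  (c history now [(3, 81), (16, 10), (18, 19)])
v19: WRITE d=71  (d history now [(1, 47), (2, 21), (19, 71)])
v20: WRITE b=89  (b history now [(4, 45), (6, 65), (9, 93), (12, 92), (13, 9), (17, 8), (20, 89)])
v21: WRITE d=80  (d history now [(1, 47), (2, 21), (19, 71), (21, 80)])
READ c @v16: history=[(3, 81), (16, 10), (18, 19)] -> pick v16 -> 10
v22: WRITE a=19  (a history now [(14, 26), (22, 19)])
v23: WRITE b=70  (b history now [(4, 45), (6, 65), (9, 93), (12, 92), (13, 9), (17, 8), (20, 89), (23, 70)])
READ d @v12: history=[(1, 47), (2, 21), (19, 71), (21, 80)] -> pick v2 -> 21
v24: WRITE b=11  (b history now [(4, 45), (6, 65), (9, 93), (12, 92), (13, 9), (17, 8), (20, 89), (23, 70), (24, 11)])
Read results in order: ['NONE', '81', 'NONE', '81', '10', '21']
NONE count = 2

Answer: 2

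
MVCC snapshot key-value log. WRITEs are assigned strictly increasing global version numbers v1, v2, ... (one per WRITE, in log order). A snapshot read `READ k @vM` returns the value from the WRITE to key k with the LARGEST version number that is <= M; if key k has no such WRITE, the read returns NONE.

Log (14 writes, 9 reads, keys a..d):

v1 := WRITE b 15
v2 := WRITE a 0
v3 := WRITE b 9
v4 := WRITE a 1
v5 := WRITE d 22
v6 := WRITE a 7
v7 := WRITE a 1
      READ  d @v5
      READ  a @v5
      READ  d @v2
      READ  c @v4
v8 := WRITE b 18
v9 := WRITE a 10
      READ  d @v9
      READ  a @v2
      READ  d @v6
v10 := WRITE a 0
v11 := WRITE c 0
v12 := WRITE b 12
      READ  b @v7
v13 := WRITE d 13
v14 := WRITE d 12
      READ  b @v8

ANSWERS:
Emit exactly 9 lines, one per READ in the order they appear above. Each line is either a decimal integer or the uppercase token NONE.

Answer: 22
1
NONE
NONE
22
0
22
9
18

Derivation:
v1: WRITE b=15  (b history now [(1, 15)])
v2: WRITE a=0  (a history now [(2, 0)])
v3: WRITE b=9  (b history now [(1, 15), (3, 9)])
v4: WRITE a=1  (a history now [(2, 0), (4, 1)])
v5: WRITE d=22  (d history now [(5, 22)])
v6: WRITE a=7  (a history now [(2, 0), (4, 1), (6, 7)])
v7: WRITE a=1  (a history now [(2, 0), (4, 1), (6, 7), (7, 1)])
READ d @v5: history=[(5, 22)] -> pick v5 -> 22
READ a @v5: history=[(2, 0), (4, 1), (6, 7), (7, 1)] -> pick v4 -> 1
READ d @v2: history=[(5, 22)] -> no version <= 2 -> NONE
READ c @v4: history=[] -> no version <= 4 -> NONE
v8: WRITE b=18  (b history now [(1, 15), (3, 9), (8, 18)])
v9: WRITE a=10  (a history now [(2, 0), (4, 1), (6, 7), (7, 1), (9, 10)])
READ d @v9: history=[(5, 22)] -> pick v5 -> 22
READ a @v2: history=[(2, 0), (4, 1), (6, 7), (7, 1), (9, 10)] -> pick v2 -> 0
READ d @v6: history=[(5, 22)] -> pick v5 -> 22
v10: WRITE a=0  (a history now [(2, 0), (4, 1), (6, 7), (7, 1), (9, 10), (10, 0)])
v11: WRITE c=0  (c history now [(11, 0)])
v12: WRITE b=12  (b history now [(1, 15), (3, 9), (8, 18), (12, 12)])
READ b @v7: history=[(1, 15), (3, 9), (8, 18), (12, 12)] -> pick v3 -> 9
v13: WRITE d=13  (d history now [(5, 22), (13, 13)])
v14: WRITE d=12  (d history now [(5, 22), (13, 13), (14, 12)])
READ b @v8: history=[(1, 15), (3, 9), (8, 18), (12, 12)] -> pick v8 -> 18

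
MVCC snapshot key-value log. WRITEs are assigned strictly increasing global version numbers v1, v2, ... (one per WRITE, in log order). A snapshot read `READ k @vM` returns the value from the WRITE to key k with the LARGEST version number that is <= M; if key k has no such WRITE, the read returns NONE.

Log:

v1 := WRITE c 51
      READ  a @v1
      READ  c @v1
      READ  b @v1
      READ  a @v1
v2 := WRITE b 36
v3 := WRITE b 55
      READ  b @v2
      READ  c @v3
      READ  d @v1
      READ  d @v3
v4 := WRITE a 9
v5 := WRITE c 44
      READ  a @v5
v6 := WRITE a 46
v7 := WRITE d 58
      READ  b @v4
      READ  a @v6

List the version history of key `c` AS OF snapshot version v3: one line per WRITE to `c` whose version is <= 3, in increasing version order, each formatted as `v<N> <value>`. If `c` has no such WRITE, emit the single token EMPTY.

Scan writes for key=c with version <= 3:
  v1 WRITE c 51 -> keep
  v2 WRITE b 36 -> skip
  v3 WRITE b 55 -> skip
  v4 WRITE a 9 -> skip
  v5 WRITE c 44 -> drop (> snap)
  v6 WRITE a 46 -> skip
  v7 WRITE d 58 -> skip
Collected: [(1, 51)]

Answer: v1 51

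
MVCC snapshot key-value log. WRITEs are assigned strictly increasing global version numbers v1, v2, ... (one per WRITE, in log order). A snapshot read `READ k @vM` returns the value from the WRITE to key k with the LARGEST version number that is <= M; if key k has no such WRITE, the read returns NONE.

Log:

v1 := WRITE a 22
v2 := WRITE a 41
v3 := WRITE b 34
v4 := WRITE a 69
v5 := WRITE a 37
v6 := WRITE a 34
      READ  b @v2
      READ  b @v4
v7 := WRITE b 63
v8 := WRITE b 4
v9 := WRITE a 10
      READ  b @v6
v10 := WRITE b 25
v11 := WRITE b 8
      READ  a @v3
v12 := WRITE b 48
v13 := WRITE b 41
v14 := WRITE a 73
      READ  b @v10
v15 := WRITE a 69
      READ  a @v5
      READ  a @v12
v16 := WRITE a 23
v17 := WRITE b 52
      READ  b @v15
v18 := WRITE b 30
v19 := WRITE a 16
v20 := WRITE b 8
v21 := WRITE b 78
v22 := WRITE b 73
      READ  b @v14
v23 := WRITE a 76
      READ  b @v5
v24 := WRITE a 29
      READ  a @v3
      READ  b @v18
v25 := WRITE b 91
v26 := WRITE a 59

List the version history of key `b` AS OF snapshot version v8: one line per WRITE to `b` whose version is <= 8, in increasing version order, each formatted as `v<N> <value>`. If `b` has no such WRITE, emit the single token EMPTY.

Scan writes for key=b with version <= 8:
  v1 WRITE a 22 -> skip
  v2 WRITE a 41 -> skip
  v3 WRITE b 34 -> keep
  v4 WRITE a 69 -> skip
  v5 WRITE a 37 -> skip
  v6 WRITE a 34 -> skip
  v7 WRITE b 63 -> keep
  v8 WRITE b 4 -> keep
  v9 WRITE a 10 -> skip
  v10 WRITE b 25 -> drop (> snap)
  v11 WRITE b 8 -> drop (> snap)
  v12 WRITE b 48 -> drop (> snap)
  v13 WRITE b 41 -> drop (> snap)
  v14 WRITE a 73 -> skip
  v15 WRITE a 69 -> skip
  v16 WRITE a 23 -> skip
  v17 WRITE b 52 -> drop (> snap)
  v18 WRITE b 30 -> drop (> snap)
  v19 WRITE a 16 -> skip
  v20 WRITE b 8 -> drop (> snap)
  v21 WRITE b 78 -> drop (> snap)
  v22 WRITE b 73 -> drop (> snap)
  v23 WRITE a 76 -> skip
  v24 WRITE a 29 -> skip
  v25 WRITE b 91 -> drop (> snap)
  v26 WRITE a 59 -> skip
Collected: [(3, 34), (7, 63), (8, 4)]

Answer: v3 34
v7 63
v8 4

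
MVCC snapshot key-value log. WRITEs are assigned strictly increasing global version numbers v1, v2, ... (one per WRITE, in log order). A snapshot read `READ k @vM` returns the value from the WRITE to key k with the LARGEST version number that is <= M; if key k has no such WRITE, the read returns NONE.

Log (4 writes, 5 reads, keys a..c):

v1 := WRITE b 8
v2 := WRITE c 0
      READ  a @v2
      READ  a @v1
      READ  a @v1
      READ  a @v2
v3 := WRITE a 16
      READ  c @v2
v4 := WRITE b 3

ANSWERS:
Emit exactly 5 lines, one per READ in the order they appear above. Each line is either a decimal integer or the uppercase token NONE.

Answer: NONE
NONE
NONE
NONE
0

Derivation:
v1: WRITE b=8  (b history now [(1, 8)])
v2: WRITE c=0  (c history now [(2, 0)])
READ a @v2: history=[] -> no version <= 2 -> NONE
READ a @v1: history=[] -> no version <= 1 -> NONE
READ a @v1: history=[] -> no version <= 1 -> NONE
READ a @v2: history=[] -> no version <= 2 -> NONE
v3: WRITE a=16  (a history now [(3, 16)])
READ c @v2: history=[(2, 0)] -> pick v2 -> 0
v4: WRITE b=3  (b history now [(1, 8), (4, 3)])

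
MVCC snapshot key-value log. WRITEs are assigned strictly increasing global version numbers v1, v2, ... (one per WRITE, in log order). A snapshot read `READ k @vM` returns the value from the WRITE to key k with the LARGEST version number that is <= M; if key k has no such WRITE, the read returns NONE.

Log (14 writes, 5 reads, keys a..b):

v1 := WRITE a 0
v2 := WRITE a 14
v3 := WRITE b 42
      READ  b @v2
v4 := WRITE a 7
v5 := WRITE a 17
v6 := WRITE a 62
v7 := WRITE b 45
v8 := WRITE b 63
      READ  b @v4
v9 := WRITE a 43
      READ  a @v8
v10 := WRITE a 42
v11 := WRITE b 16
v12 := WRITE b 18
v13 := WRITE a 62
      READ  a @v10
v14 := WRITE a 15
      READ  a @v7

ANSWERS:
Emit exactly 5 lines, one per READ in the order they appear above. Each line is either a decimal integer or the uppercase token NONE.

v1: WRITE a=0  (a history now [(1, 0)])
v2: WRITE a=14  (a history now [(1, 0), (2, 14)])
v3: WRITE b=42  (b history now [(3, 42)])
READ b @v2: history=[(3, 42)] -> no version <= 2 -> NONE
v4: WRITE a=7  (a history now [(1, 0), (2, 14), (4, 7)])
v5: WRITE a=17  (a history now [(1, 0), (2, 14), (4, 7), (5, 17)])
v6: WRITE a=62  (a history now [(1, 0), (2, 14), (4, 7), (5, 17), (6, 62)])
v7: WRITE b=45  (b history now [(3, 42), (7, 45)])
v8: WRITE b=63  (b history now [(3, 42), (7, 45), (8, 63)])
READ b @v4: history=[(3, 42), (7, 45), (8, 63)] -> pick v3 -> 42
v9: WRITE a=43  (a history now [(1, 0), (2, 14), (4, 7), (5, 17), (6, 62), (9, 43)])
READ a @v8: history=[(1, 0), (2, 14), (4, 7), (5, 17), (6, 62), (9, 43)] -> pick v6 -> 62
v10: WRITE a=42  (a history now [(1, 0), (2, 14), (4, 7), (5, 17), (6, 62), (9, 43), (10, 42)])
v11: WRITE b=16  (b history now [(3, 42), (7, 45), (8, 63), (11, 16)])
v12: WRITE b=18  (b history now [(3, 42), (7, 45), (8, 63), (11, 16), (12, 18)])
v13: WRITE a=62  (a history now [(1, 0), (2, 14), (4, 7), (5, 17), (6, 62), (9, 43), (10, 42), (13, 62)])
READ a @v10: history=[(1, 0), (2, 14), (4, 7), (5, 17), (6, 62), (9, 43), (10, 42), (13, 62)] -> pick v10 -> 42
v14: WRITE a=15  (a history now [(1, 0), (2, 14), (4, 7), (5, 17), (6, 62), (9, 43), (10, 42), (13, 62), (14, 15)])
READ a @v7: history=[(1, 0), (2, 14), (4, 7), (5, 17), (6, 62), (9, 43), (10, 42), (13, 62), (14, 15)] -> pick v6 -> 62

Answer: NONE
42
62
42
62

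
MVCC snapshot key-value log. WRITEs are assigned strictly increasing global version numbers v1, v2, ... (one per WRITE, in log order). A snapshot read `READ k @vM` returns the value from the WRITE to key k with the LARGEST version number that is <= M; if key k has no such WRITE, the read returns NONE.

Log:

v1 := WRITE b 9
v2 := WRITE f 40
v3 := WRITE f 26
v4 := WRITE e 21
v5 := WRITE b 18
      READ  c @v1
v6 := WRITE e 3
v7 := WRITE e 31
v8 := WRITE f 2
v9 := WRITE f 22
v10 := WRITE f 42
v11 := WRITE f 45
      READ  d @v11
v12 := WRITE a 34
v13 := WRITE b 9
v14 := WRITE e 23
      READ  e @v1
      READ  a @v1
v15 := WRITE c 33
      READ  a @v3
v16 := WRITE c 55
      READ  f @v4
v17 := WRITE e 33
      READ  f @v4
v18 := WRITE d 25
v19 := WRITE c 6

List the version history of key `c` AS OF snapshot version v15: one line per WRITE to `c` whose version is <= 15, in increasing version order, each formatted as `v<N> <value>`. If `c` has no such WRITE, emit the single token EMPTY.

Scan writes for key=c with version <= 15:
  v1 WRITE b 9 -> skip
  v2 WRITE f 40 -> skip
  v3 WRITE f 26 -> skip
  v4 WRITE e 21 -> skip
  v5 WRITE b 18 -> skip
  v6 WRITE e 3 -> skip
  v7 WRITE e 31 -> skip
  v8 WRITE f 2 -> skip
  v9 WRITE f 22 -> skip
  v10 WRITE f 42 -> skip
  v11 WRITE f 45 -> skip
  v12 WRITE a 34 -> skip
  v13 WRITE b 9 -> skip
  v14 WRITE e 23 -> skip
  v15 WRITE c 33 -> keep
  v16 WRITE c 55 -> drop (> snap)
  v17 WRITE e 33 -> skip
  v18 WRITE d 25 -> skip
  v19 WRITE c 6 -> drop (> snap)
Collected: [(15, 33)]

Answer: v15 33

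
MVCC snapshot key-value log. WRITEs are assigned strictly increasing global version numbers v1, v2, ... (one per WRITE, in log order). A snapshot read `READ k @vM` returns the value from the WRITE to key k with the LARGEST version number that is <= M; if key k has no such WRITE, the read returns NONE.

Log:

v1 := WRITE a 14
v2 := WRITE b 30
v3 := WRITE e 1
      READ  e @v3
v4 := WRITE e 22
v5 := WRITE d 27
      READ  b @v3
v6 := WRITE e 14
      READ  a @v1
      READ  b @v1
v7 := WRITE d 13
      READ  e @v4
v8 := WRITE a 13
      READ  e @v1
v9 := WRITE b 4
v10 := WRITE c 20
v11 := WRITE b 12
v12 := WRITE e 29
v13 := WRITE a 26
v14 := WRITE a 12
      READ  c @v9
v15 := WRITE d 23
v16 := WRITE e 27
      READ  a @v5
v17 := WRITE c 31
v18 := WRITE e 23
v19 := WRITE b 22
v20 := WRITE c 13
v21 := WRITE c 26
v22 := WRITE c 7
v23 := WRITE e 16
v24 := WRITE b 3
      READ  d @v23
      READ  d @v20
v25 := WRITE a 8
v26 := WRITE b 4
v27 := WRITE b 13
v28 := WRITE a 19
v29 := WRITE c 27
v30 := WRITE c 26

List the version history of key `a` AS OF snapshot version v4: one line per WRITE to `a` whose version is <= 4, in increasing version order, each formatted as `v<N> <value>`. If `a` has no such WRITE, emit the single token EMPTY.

Answer: v1 14

Derivation:
Scan writes for key=a with version <= 4:
  v1 WRITE a 14 -> keep
  v2 WRITE b 30 -> skip
  v3 WRITE e 1 -> skip
  v4 WRITE e 22 -> skip
  v5 WRITE d 27 -> skip
  v6 WRITE e 14 -> skip
  v7 WRITE d 13 -> skip
  v8 WRITE a 13 -> drop (> snap)
  v9 WRITE b 4 -> skip
  v10 WRITE c 20 -> skip
  v11 WRITE b 12 -> skip
  v12 WRITE e 29 -> skip
  v13 WRITE a 26 -> drop (> snap)
  v14 WRITE a 12 -> drop (> snap)
  v15 WRITE d 23 -> skip
  v16 WRITE e 27 -> skip
  v17 WRITE c 31 -> skip
  v18 WRITE e 23 -> skip
  v19 WRITE b 22 -> skip
  v20 WRITE c 13 -> skip
  v21 WRITE c 26 -> skip
  v22 WRITE c 7 -> skip
  v23 WRITE e 16 -> skip
  v24 WRITE b 3 -> skip
  v25 WRITE a 8 -> drop (> snap)
  v26 WRITE b 4 -> skip
  v27 WRITE b 13 -> skip
  v28 WRITE a 19 -> drop (> snap)
  v29 WRITE c 27 -> skip
  v30 WRITE c 26 -> skip
Collected: [(1, 14)]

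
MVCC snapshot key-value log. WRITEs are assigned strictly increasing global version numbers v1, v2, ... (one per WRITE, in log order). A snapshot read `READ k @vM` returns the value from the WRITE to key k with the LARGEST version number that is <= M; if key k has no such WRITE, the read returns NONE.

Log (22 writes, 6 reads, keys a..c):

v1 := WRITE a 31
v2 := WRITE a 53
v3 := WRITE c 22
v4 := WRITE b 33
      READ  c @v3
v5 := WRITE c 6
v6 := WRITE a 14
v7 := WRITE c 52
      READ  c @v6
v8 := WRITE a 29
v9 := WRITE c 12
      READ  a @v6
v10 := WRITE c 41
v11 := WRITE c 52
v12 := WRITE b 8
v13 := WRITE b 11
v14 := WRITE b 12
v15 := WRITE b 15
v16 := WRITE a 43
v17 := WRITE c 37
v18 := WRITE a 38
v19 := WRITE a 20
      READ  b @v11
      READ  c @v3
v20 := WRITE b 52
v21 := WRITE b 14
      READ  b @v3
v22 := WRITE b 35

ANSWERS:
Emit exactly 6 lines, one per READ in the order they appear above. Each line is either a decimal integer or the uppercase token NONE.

v1: WRITE a=31  (a history now [(1, 31)])
v2: WRITE a=53  (a history now [(1, 31), (2, 53)])
v3: WRITE c=22  (c history now [(3, 22)])
v4: WRITE b=33  (b history now [(4, 33)])
READ c @v3: history=[(3, 22)] -> pick v3 -> 22
v5: WRITE c=6  (c history now [(3, 22), (5, 6)])
v6: WRITE a=14  (a history now [(1, 31), (2, 53), (6, 14)])
v7: WRITE c=52  (c history now [(3, 22), (5, 6), (7, 52)])
READ c @v6: history=[(3, 22), (5, 6), (7, 52)] -> pick v5 -> 6
v8: WRITE a=29  (a history now [(1, 31), (2, 53), (6, 14), (8, 29)])
v9: WRITE c=12  (c history now [(3, 22), (5, 6), (7, 52), (9, 12)])
READ a @v6: history=[(1, 31), (2, 53), (6, 14), (8, 29)] -> pick v6 -> 14
v10: WRITE c=41  (c history now [(3, 22), (5, 6), (7, 52), (9, 12), (10, 41)])
v11: WRITE c=52  (c history now [(3, 22), (5, 6), (7, 52), (9, 12), (10, 41), (11, 52)])
v12: WRITE b=8  (b history now [(4, 33), (12, 8)])
v13: WRITE b=11  (b history now [(4, 33), (12, 8), (13, 11)])
v14: WRITE b=12  (b history now [(4, 33), (12, 8), (13, 11), (14, 12)])
v15: WRITE b=15  (b history now [(4, 33), (12, 8), (13, 11), (14, 12), (15, 15)])
v16: WRITE a=43  (a history now [(1, 31), (2, 53), (6, 14), (8, 29), (16, 43)])
v17: WRITE c=37  (c history now [(3, 22), (5, 6), (7, 52), (9, 12), (10, 41), (11, 52), (17, 37)])
v18: WRITE a=38  (a history now [(1, 31), (2, 53), (6, 14), (8, 29), (16, 43), (18, 38)])
v19: WRITE a=20  (a history now [(1, 31), (2, 53), (6, 14), (8, 29), (16, 43), (18, 38), (19, 20)])
READ b @v11: history=[(4, 33), (12, 8), (13, 11), (14, 12), (15, 15)] -> pick v4 -> 33
READ c @v3: history=[(3, 22), (5, 6), (7, 52), (9, 12), (10, 41), (11, 52), (17, 37)] -> pick v3 -> 22
v20: WRITE b=52  (b history now [(4, 33), (12, 8), (13, 11), (14, 12), (15, 15), (20, 52)])
v21: WRITE b=14  (b history now [(4, 33), (12, 8), (13, 11), (14, 12), (15, 15), (20, 52), (21, 14)])
READ b @v3: history=[(4, 33), (12, 8), (13, 11), (14, 12), (15, 15), (20, 52), (21, 14)] -> no version <= 3 -> NONE
v22: WRITE b=35  (b history now [(4, 33), (12, 8), (13, 11), (14, 12), (15, 15), (20, 52), (21, 14), (22, 35)])

Answer: 22
6
14
33
22
NONE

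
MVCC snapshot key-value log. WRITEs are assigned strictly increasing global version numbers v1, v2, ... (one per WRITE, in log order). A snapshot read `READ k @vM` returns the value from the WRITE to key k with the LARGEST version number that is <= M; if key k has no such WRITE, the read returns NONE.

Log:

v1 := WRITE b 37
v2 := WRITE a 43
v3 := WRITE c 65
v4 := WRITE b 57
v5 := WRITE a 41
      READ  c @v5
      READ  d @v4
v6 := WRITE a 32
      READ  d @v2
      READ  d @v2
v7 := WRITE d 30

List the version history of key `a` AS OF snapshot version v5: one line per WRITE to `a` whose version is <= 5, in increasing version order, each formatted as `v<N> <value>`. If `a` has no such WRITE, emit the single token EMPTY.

Scan writes for key=a with version <= 5:
  v1 WRITE b 37 -> skip
  v2 WRITE a 43 -> keep
  v3 WRITE c 65 -> skip
  v4 WRITE b 57 -> skip
  v5 WRITE a 41 -> keep
  v6 WRITE a 32 -> drop (> snap)
  v7 WRITE d 30 -> skip
Collected: [(2, 43), (5, 41)]

Answer: v2 43
v5 41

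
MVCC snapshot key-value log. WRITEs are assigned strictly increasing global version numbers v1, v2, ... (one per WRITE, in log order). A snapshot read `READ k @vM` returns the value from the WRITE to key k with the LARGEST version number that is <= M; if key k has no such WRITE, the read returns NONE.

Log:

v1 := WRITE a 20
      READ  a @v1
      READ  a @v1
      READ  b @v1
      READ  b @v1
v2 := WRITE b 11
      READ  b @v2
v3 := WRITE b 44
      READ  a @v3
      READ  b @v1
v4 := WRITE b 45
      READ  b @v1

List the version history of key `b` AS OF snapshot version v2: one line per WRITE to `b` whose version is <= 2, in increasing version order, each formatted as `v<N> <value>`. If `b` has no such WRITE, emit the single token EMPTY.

Scan writes for key=b with version <= 2:
  v1 WRITE a 20 -> skip
  v2 WRITE b 11 -> keep
  v3 WRITE b 44 -> drop (> snap)
  v4 WRITE b 45 -> drop (> snap)
Collected: [(2, 11)]

Answer: v2 11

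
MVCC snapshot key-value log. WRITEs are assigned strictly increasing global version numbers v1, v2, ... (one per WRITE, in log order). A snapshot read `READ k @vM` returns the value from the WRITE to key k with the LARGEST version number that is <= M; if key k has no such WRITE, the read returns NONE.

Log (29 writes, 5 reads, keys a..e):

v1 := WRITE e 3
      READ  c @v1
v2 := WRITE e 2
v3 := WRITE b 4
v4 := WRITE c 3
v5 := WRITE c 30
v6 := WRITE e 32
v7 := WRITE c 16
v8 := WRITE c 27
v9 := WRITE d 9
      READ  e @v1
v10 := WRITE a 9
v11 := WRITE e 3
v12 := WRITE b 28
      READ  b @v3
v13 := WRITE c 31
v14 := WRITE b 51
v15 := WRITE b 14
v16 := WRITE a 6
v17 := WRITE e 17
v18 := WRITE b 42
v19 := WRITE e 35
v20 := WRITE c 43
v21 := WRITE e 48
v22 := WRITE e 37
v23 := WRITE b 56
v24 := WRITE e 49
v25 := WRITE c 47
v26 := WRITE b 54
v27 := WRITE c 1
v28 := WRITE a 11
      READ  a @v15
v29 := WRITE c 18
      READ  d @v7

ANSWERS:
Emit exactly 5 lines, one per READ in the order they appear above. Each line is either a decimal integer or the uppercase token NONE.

Answer: NONE
3
4
9
NONE

Derivation:
v1: WRITE e=3  (e history now [(1, 3)])
READ c @v1: history=[] -> no version <= 1 -> NONE
v2: WRITE e=2  (e history now [(1, 3), (2, 2)])
v3: WRITE b=4  (b history now [(3, 4)])
v4: WRITE c=3  (c history now [(4, 3)])
v5: WRITE c=30  (c history now [(4, 3), (5, 30)])
v6: WRITE e=32  (e history now [(1, 3), (2, 2), (6, 32)])
v7: WRITE c=16  (c history now [(4, 3), (5, 30), (7, 16)])
v8: WRITE c=27  (c history now [(4, 3), (5, 30), (7, 16), (8, 27)])
v9: WRITE d=9  (d history now [(9, 9)])
READ e @v1: history=[(1, 3), (2, 2), (6, 32)] -> pick v1 -> 3
v10: WRITE a=9  (a history now [(10, 9)])
v11: WRITE e=3  (e history now [(1, 3), (2, 2), (6, 32), (11, 3)])
v12: WRITE b=28  (b history now [(3, 4), (12, 28)])
READ b @v3: history=[(3, 4), (12, 28)] -> pick v3 -> 4
v13: WRITE c=31  (c history now [(4, 3), (5, 30), (7, 16), (8, 27), (13, 31)])
v14: WRITE b=51  (b history now [(3, 4), (12, 28), (14, 51)])
v15: WRITE b=14  (b history now [(3, 4), (12, 28), (14, 51), (15, 14)])
v16: WRITE a=6  (a history now [(10, 9), (16, 6)])
v17: WRITE e=17  (e history now [(1, 3), (2, 2), (6, 32), (11, 3), (17, 17)])
v18: WRITE b=42  (b history now [(3, 4), (12, 28), (14, 51), (15, 14), (18, 42)])
v19: WRITE e=35  (e history now [(1, 3), (2, 2), (6, 32), (11, 3), (17, 17), (19, 35)])
v20: WRITE c=43  (c history now [(4, 3), (5, 30), (7, 16), (8, 27), (13, 31), (20, 43)])
v21: WRITE e=48  (e history now [(1, 3), (2, 2), (6, 32), (11, 3), (17, 17), (19, 35), (21, 48)])
v22: WRITE e=37  (e history now [(1, 3), (2, 2), (6, 32), (11, 3), (17, 17), (19, 35), (21, 48), (22, 37)])
v23: WRITE b=56  (b history now [(3, 4), (12, 28), (14, 51), (15, 14), (18, 42), (23, 56)])
v24: WRITE e=49  (e history now [(1, 3), (2, 2), (6, 32), (11, 3), (17, 17), (19, 35), (21, 48), (22, 37), (24, 49)])
v25: WRITE c=47  (c history now [(4, 3), (5, 30), (7, 16), (8, 27), (13, 31), (20, 43), (25, 47)])
v26: WRITE b=54  (b history now [(3, 4), (12, 28), (14, 51), (15, 14), (18, 42), (23, 56), (26, 54)])
v27: WRITE c=1  (c history now [(4, 3), (5, 30), (7, 16), (8, 27), (13, 31), (20, 43), (25, 47), (27, 1)])
v28: WRITE a=11  (a history now [(10, 9), (16, 6), (28, 11)])
READ a @v15: history=[(10, 9), (16, 6), (28, 11)] -> pick v10 -> 9
v29: WRITE c=18  (c history now [(4, 3), (5, 30), (7, 16), (8, 27), (13, 31), (20, 43), (25, 47), (27, 1), (29, 18)])
READ d @v7: history=[(9, 9)] -> no version <= 7 -> NONE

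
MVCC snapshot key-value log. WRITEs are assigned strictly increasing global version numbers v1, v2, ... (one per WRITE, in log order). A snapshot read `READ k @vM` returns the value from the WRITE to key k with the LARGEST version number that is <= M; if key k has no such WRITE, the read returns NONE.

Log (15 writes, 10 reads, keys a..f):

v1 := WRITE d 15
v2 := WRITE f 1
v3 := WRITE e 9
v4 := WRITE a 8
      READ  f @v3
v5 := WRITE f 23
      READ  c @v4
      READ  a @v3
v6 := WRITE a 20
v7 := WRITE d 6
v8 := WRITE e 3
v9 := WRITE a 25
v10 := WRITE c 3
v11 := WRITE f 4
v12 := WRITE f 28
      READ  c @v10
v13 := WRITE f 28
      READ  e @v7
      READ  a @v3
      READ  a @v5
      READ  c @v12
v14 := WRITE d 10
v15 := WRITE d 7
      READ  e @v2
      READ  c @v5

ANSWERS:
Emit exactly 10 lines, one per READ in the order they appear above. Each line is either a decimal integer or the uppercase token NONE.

Answer: 1
NONE
NONE
3
9
NONE
8
3
NONE
NONE

Derivation:
v1: WRITE d=15  (d history now [(1, 15)])
v2: WRITE f=1  (f history now [(2, 1)])
v3: WRITE e=9  (e history now [(3, 9)])
v4: WRITE a=8  (a history now [(4, 8)])
READ f @v3: history=[(2, 1)] -> pick v2 -> 1
v5: WRITE f=23  (f history now [(2, 1), (5, 23)])
READ c @v4: history=[] -> no version <= 4 -> NONE
READ a @v3: history=[(4, 8)] -> no version <= 3 -> NONE
v6: WRITE a=20  (a history now [(4, 8), (6, 20)])
v7: WRITE d=6  (d history now [(1, 15), (7, 6)])
v8: WRITE e=3  (e history now [(3, 9), (8, 3)])
v9: WRITE a=25  (a history now [(4, 8), (6, 20), (9, 25)])
v10: WRITE c=3  (c history now [(10, 3)])
v11: WRITE f=4  (f history now [(2, 1), (5, 23), (11, 4)])
v12: WRITE f=28  (f history now [(2, 1), (5, 23), (11, 4), (12, 28)])
READ c @v10: history=[(10, 3)] -> pick v10 -> 3
v13: WRITE f=28  (f history now [(2, 1), (5, 23), (11, 4), (12, 28), (13, 28)])
READ e @v7: history=[(3, 9), (8, 3)] -> pick v3 -> 9
READ a @v3: history=[(4, 8), (6, 20), (9, 25)] -> no version <= 3 -> NONE
READ a @v5: history=[(4, 8), (6, 20), (9, 25)] -> pick v4 -> 8
READ c @v12: history=[(10, 3)] -> pick v10 -> 3
v14: WRITE d=10  (d history now [(1, 15), (7, 6), (14, 10)])
v15: WRITE d=7  (d history now [(1, 15), (7, 6), (14, 10), (15, 7)])
READ e @v2: history=[(3, 9), (8, 3)] -> no version <= 2 -> NONE
READ c @v5: history=[(10, 3)] -> no version <= 5 -> NONE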